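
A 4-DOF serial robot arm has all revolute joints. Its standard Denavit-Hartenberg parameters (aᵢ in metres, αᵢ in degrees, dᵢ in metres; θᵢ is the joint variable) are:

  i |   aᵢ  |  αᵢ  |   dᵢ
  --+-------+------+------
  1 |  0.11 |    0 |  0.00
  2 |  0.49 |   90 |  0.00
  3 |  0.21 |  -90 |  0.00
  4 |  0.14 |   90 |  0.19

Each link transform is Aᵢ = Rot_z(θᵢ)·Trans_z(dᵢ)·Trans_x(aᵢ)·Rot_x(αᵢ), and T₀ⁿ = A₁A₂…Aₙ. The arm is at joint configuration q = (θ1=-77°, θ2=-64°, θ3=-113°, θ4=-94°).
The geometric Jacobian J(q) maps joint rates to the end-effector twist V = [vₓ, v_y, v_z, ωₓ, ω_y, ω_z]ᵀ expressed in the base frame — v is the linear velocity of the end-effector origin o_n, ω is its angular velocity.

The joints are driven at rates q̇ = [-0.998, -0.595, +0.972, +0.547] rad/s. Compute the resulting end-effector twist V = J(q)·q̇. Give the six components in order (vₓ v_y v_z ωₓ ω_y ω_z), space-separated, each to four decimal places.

o_n = [-0.5191, -0.3678, -0.2586]
J₁: ẑ×o_n = [0.3678, -0.5191, 0.0000], ω = ẑ
J2: z=[0.0000, 0.0000, 1.0000] o=[0.0247, -0.1072, 0.0000] → [0.2607, -0.5438, 0.0000, 0.0000, 0.0000, 1.0000]
J3: z=[-0.6293, 0.7771, 0.0000] o=[-0.3561, -0.4155, 0.0000] → [-0.2009, -0.1627, 0.0967, -0.6293, 0.7771, 0.0000]
J4: z=[-0.7154, -0.5793, -0.3907] o=[-0.2923, -0.3639, -0.1933] → [0.0363, 0.0419, -0.1286, -0.7154, -0.5793, -0.3907]
V = J·q̇ = [-0.6977, 0.7064, 0.0236, -1.0030, 0.4385, -1.8067]

-0.6977 0.7064 0.0236 -1.0030 0.4385 -1.8067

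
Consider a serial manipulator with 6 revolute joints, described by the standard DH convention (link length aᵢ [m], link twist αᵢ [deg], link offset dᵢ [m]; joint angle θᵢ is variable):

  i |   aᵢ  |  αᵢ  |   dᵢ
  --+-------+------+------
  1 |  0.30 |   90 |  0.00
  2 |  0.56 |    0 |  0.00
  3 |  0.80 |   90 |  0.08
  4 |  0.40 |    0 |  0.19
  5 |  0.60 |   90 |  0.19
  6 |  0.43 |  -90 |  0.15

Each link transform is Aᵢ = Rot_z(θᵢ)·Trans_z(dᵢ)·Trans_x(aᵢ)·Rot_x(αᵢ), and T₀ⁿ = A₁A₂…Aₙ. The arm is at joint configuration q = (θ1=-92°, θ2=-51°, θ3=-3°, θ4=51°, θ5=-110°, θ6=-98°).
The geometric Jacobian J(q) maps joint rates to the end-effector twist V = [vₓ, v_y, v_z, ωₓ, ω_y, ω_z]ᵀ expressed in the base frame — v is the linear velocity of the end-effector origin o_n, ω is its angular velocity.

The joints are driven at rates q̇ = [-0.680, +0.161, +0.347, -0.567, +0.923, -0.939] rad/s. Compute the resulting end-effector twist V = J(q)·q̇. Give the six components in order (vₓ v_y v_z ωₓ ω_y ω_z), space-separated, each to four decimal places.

-1.2261 -0.6595 0.2697 -0.9975 -0.1504 -1.5404

o_n = [0.1006, -1.4000, -1.3802]
J₁: ẑ×o_n = [1.4000, 0.1006, -0.0000], ω = ẑ
J2: z=[-0.9994, 0.0349, 0.0000] o=[-0.0105, -0.2998, 0.0000] → [-0.0482, -1.3793, 1.0956, -0.9994, 0.0349, 0.0000]
J3: z=[-0.9994, 0.0349, 0.0000] o=[-0.0228, -0.6520, -0.4352] → [-0.0330, -0.9444, 0.7432, -0.9994, 0.0349, 0.0000]
J4: z=[0.0282, 0.8085, -0.5878] o=[-0.1191, -1.1192, -1.0824] → [-0.4058, -0.1207, -0.1856, 0.0282, 0.8085, -0.5878]
J5: z=[0.0282, 0.8085, -0.5878] o=[-0.4296, -1.1026, -1.3977] → [-0.1606, -0.3121, -0.4371, 0.0282, 0.8085, -0.5878]
J6: z=[0.5323, 0.4855, 0.6935] o=[0.0834, -1.1484, -1.7594] → [0.3586, -0.1900, -0.1423, 0.5323, 0.4855, 0.6935]
V = J·q̇ = [-1.2261, -0.6595, 0.2697, -0.9975, -0.1504, -1.5404]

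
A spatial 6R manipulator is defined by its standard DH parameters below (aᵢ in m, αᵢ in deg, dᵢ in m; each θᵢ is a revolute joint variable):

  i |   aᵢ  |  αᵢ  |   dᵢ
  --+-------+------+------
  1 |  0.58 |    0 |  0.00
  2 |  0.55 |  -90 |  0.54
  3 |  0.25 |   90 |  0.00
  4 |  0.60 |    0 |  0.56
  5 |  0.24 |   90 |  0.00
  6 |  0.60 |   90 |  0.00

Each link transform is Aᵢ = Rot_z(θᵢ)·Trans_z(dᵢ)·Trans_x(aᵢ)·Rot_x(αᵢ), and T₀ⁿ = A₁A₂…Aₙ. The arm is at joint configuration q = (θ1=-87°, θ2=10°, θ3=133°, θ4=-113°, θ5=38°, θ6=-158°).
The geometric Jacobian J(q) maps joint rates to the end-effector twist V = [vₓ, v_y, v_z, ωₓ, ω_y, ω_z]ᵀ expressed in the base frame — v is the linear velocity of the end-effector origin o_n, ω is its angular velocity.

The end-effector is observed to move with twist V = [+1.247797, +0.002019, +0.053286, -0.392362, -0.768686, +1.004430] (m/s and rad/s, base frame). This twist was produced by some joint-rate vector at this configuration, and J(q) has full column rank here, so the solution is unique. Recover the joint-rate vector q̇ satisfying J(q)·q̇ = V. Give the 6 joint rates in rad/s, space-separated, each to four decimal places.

o_n = [-0.0210, -1.4536, 0.3599]
J₁: ẑ×o_n = [1.4536, -0.0210, 0.0000], ω = ẑ
J2: z=[0.0000, 0.0000, 1.0000] o=[0.0304, -0.5792, 0.0000] → [0.8744, -0.0514, 0.0000, 0.0000, 0.0000, 1.0000]
J3: z=[0.9744, 0.2250, 0.0000] o=[0.1541, -1.1151, 0.5400] → [-0.0405, 0.1755, -0.2904, 0.9744, 0.2250, 0.0000]
J4: z=[0.1645, -0.7126, -0.6820] o=[0.1157, -0.9490, 0.3572] → [-0.3461, 0.0928, -0.1805, 0.1645, -0.7126, -0.6820]
J5: z=[0.1645, -0.7126, -0.6820] o=[-0.2943, -1.6281, 0.1467] → [-0.0329, -0.2214, 0.2235, 0.1645, -0.7126, -0.6820]
J6: z=[-0.1040, -0.7001, 0.7064] o=[-0.5297, -1.6389, 0.1013] → [-0.3120, 0.3863, 0.3369, -0.1040, -0.7001, 0.7064]
q̇ = J⁺·V = [0.5660, 0.8340, -0.5120, 0.7920, -0.0390, 0.1670]

0.5660 0.8340 -0.5120 0.7920 -0.0390 0.1670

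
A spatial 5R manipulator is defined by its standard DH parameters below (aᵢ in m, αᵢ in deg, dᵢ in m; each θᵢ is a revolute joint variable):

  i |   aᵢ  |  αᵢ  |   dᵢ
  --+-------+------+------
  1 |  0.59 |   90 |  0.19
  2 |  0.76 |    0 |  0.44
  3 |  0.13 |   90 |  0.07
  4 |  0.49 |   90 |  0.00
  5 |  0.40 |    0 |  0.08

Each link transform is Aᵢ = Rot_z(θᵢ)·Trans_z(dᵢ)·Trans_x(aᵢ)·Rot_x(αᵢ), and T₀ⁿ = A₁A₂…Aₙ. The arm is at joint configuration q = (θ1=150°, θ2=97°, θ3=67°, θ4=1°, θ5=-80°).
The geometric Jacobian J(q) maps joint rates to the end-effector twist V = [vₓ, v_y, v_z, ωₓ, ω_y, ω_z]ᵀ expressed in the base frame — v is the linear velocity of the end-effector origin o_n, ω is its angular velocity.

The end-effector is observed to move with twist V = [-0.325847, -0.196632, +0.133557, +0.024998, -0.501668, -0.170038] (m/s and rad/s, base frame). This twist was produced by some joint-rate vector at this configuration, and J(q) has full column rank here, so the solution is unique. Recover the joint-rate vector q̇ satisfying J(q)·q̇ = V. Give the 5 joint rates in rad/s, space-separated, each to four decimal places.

0.7630 0.1210 -0.2710 -0.9720 0.2720

o_n = [0.4582, 0.2433, 0.7561]
J₁: ẑ×o_n = [-0.2433, 0.4582, 0.0000], ω = ẑ
J2: z=[0.5000, 0.8660, 0.0000] o=[-0.5110, 0.2950, 0.1900] → [0.4902, -0.2830, -0.8652, 0.5000, 0.8660, 0.0000]
J3: z=[0.5000, 0.8660, 0.0000] o=[-0.2107, 0.6297, 0.9443] → [-0.1630, 0.0941, -0.7726, 0.5000, 0.8660, 0.0000]
J4: z=[-0.2387, 0.1378, 0.9613] o=[-0.0675, 0.6279, 0.9802] → [0.3388, 0.4519, 0.0194, -0.2387, 0.1378, 0.9613]
J5: z=[-0.4854, -0.8743, 0.0048] o=[0.3446, 0.3998, 1.1152] → [0.3147, -0.1738, 0.1753, -0.4854, -0.8743, 0.0048]
q̇ = J⁺·V = [0.7630, 0.1210, -0.2710, -0.9720, 0.2720]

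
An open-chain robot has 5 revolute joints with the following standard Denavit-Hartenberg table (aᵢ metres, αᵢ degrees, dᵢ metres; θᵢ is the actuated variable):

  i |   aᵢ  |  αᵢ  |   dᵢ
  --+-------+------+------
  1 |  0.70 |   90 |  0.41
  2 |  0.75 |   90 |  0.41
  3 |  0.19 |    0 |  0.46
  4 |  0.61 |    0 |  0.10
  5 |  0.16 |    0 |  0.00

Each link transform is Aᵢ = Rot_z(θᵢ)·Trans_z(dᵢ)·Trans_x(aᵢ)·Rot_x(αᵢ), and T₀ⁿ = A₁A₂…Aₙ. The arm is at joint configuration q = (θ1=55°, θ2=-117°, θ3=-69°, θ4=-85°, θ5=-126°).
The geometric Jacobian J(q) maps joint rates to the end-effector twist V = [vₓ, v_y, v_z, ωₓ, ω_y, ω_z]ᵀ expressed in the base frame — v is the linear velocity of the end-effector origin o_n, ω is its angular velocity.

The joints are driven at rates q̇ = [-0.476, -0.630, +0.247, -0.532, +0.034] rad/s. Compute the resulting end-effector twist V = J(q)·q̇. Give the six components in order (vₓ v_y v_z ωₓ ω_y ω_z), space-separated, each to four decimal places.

0.1224 -0.1694 0.3931 -0.3878 0.5446 -0.5900

o_n = [0.1384, -0.0164, 0.3991]
J₁: ẑ×o_n = [0.0164, 0.1384, -0.0000], ω = ẑ
J2: z=[0.8192, -0.5736, 0.0000] o=[0.4015, 0.5734, 0.4100] → [0.0063, 0.0090, -0.6341, 0.8192, -0.5736, 0.0000]
J3: z=[-0.5111, -0.7299, 0.4540] o=[0.5421, 0.0593, -0.2583] → [-0.4454, 0.1527, -0.2559, -0.5111, -0.7299, 0.4540]
J4: z=[-0.5111, -0.7299, 0.4540] o=[0.1439, -0.2000, -0.1101] → [-0.4550, 0.2577, -0.0979, -0.5111, -0.7299, 0.4540]
J5: z=[-0.5111, -0.7299, 0.4540] o=[0.0166, 0.0843, 0.4238] → [0.0638, 0.0427, 0.1404, -0.5111, -0.7299, 0.4540]
V = J·q̇ = [0.1224, -0.1694, 0.3931, -0.3878, 0.5446, -0.5900]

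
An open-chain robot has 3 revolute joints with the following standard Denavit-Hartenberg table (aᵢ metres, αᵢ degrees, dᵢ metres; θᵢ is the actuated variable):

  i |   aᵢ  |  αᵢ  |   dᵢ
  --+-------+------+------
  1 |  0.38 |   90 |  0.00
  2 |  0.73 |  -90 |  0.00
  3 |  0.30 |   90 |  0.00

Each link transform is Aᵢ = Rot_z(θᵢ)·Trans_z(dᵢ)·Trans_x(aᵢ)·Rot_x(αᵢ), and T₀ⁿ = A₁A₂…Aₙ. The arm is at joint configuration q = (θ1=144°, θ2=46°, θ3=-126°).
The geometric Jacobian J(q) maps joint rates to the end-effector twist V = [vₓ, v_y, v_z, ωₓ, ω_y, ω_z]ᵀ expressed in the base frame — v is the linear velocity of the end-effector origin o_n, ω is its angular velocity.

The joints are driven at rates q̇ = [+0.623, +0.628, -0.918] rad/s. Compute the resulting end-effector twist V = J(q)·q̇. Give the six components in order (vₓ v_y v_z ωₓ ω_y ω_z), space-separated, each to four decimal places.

o_n = [-0.4759, 0.6458, 0.3983]
J₁: ẑ×o_n = [-0.6458, -0.4759, 0.0000], ω = ẑ
J2: z=[0.5878, 0.8090, 0.0000] o=[-0.3074, 0.2234, 0.0000] → [0.3222, -0.2341, 0.3846, 0.5878, 0.8090, 0.0000]
J3: z=[0.5820, -0.4228, 0.6947] o=[-0.7177, 0.5214, 0.5251] → [-0.0328, 0.2418, 0.1746, 0.5820, -0.4228, 0.6947]
V = J·q̇ = [-0.1699, -0.6654, 0.0813, -0.1651, 0.8962, -0.0147]

-0.1699 -0.6654 0.0813 -0.1651 0.8962 -0.0147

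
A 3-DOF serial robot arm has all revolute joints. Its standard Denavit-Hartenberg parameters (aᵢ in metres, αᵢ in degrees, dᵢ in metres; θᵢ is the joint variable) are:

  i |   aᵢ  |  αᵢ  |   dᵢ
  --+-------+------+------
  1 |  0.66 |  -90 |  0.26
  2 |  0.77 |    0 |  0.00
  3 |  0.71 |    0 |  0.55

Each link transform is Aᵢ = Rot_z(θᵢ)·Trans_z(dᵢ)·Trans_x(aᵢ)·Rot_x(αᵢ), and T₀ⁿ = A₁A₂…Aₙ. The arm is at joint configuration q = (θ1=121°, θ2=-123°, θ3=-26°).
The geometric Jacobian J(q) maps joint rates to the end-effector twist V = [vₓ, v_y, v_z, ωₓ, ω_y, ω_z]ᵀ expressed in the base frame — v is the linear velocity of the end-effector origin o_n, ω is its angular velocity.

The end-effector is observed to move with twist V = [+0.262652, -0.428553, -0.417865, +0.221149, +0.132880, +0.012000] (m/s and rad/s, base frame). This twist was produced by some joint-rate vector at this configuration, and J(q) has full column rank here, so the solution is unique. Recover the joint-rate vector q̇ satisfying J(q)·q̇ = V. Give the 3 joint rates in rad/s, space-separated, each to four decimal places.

0.0120 -0.6220 0.3640

o_n = [-0.2819, -0.5987, 1.2715]
J₁: ẑ×o_n = [0.5987, -0.2819, 0.0000], ω = ẑ
J2: z=[-0.8572, -0.5150, 0.0000] o=[-0.3399, 0.5657, 0.2600] → [-0.5209, 0.8670, 1.0280, -0.8572, -0.5150, 0.0000]
J3: z=[-0.8572, -0.5150, 0.0000] o=[-0.1239, 0.2063, 0.9058] → [-0.1883, 0.3134, 0.6086, -0.8572, -0.5150, 0.0000]
q̇ = J⁺·V = [0.0120, -0.6220, 0.3640]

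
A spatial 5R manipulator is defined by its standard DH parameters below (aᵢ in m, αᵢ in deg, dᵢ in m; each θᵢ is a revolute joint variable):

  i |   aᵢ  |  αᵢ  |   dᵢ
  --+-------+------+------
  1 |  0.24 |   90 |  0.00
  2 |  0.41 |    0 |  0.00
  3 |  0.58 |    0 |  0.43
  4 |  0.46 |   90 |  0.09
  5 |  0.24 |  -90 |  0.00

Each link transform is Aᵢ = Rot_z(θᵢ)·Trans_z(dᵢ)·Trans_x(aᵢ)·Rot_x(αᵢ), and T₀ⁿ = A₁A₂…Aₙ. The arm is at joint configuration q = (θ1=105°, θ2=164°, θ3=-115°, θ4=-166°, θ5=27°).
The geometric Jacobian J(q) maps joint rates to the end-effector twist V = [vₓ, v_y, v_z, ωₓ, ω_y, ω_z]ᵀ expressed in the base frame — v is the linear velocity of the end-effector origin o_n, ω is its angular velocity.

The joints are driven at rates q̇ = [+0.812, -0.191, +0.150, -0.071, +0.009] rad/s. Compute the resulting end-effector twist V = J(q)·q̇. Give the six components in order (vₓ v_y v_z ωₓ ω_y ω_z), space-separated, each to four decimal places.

o_n = [0.6281, 0.0860, -0.0497]
J₁: ẑ×o_n = [-0.0860, 0.6281, 0.0000], ω = ẑ
J2: z=[0.9659, 0.2588, 0.0000] o=[-0.0621, 0.2318, 0.0000] → [-0.0129, 0.0480, -0.3195, 0.9659, 0.2588, 0.0000]
J3: z=[0.9659, 0.2588, 0.0000] o=[0.0399, -0.1489, 0.1130] → [-0.0421, 0.1571, 0.0746, 0.9659, 0.2588, 0.0000]
J4: z=[0.9659, 0.2588, 0.0000] o=[0.3568, 0.3300, 0.5507] → [-0.1554, 0.5799, -0.3059, 0.9659, 0.2588, 0.0000]
J5: z=[0.2306, -0.8606, 0.4540] o=[0.4977, 0.1515, 0.1409] → [0.1938, 0.1031, 0.0971, 0.2306, -0.8606, 0.4540]
V = J·q̇ = [-0.0609, 0.4842, 0.0948, -0.1061, -0.0367, 0.8161]

-0.0609 0.4842 0.0948 -0.1061 -0.0367 0.8161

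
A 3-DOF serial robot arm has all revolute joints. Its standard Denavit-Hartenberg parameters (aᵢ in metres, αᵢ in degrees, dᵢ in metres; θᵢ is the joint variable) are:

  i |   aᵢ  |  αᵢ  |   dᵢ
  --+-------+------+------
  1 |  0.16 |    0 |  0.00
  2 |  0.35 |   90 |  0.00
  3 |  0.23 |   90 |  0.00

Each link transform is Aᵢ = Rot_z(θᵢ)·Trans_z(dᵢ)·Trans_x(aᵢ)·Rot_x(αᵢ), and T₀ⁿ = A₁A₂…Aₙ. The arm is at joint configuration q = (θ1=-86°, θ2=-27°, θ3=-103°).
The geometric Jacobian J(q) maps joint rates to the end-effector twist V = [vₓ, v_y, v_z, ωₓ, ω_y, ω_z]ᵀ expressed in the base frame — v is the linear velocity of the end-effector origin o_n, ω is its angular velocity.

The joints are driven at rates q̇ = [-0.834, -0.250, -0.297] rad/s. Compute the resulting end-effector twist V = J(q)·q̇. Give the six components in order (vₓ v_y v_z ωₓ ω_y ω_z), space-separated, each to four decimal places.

o_n = [-0.1054, -0.4342, -0.2241]
J₁: ẑ×o_n = [0.4342, -0.1054, 0.0000], ω = ẑ
J2: z=[0.0000, 0.0000, 1.0000] o=[0.0112, -0.1596, 0.0000] → [0.2746, -0.1165, 0.0000, 0.0000, 0.0000, 1.0000]
J3: z=[-0.9205, 0.3907, 0.0000] o=[-0.1256, -0.4818, 0.0000] → [-0.0876, -0.2063, -0.0517, -0.9205, 0.3907, 0.0000]
V = J·q̇ = [-0.4047, 0.1783, 0.0154, 0.2734, -0.1160, -1.0840]

-0.4047 0.1783 0.0154 0.2734 -0.1160 -1.0840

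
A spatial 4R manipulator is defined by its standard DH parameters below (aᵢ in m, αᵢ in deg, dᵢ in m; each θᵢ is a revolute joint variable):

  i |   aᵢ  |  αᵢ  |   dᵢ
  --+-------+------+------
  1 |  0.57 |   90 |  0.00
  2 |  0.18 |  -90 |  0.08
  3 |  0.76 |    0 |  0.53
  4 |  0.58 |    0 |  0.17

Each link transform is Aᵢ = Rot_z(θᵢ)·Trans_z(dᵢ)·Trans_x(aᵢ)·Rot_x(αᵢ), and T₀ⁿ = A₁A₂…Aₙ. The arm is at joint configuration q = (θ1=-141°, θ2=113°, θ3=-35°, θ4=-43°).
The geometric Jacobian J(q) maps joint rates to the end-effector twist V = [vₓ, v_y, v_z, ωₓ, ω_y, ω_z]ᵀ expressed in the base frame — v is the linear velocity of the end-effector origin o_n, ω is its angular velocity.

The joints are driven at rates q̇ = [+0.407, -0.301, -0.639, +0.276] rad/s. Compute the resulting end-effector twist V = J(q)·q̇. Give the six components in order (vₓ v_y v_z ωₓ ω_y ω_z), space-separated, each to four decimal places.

o_n = [-0.3436, 1.1156, 0.5762]
J₁: ẑ×o_n = [-1.1156, -0.3436, 0.0000], ω = ẑ
J2: z=[-0.6293, 0.7771, 0.0000] o=[-0.4430, -0.3587, 0.0000] → [0.4478, 0.3626, -1.0051, -0.6293, 0.7771, 0.0000]
J3: z=[0.7154, 0.5793, -0.3907] o=[-0.4387, -0.2523, 0.1657] → [0.7723, -0.3308, 0.9235, 0.7154, 0.5793, -0.3907]
J4: z=[0.7154, 0.5793, -0.3907] o=[-0.1448, 0.5466, 0.5317] → [0.2482, 0.0458, 0.5222, 0.7154, 0.5793, -0.3907]
V = J·q̇ = [-1.0139, -0.0250, -0.1435, -0.0703, -0.4442, 0.5488]

-1.0139 -0.0250 -0.1435 -0.0703 -0.4442 0.5488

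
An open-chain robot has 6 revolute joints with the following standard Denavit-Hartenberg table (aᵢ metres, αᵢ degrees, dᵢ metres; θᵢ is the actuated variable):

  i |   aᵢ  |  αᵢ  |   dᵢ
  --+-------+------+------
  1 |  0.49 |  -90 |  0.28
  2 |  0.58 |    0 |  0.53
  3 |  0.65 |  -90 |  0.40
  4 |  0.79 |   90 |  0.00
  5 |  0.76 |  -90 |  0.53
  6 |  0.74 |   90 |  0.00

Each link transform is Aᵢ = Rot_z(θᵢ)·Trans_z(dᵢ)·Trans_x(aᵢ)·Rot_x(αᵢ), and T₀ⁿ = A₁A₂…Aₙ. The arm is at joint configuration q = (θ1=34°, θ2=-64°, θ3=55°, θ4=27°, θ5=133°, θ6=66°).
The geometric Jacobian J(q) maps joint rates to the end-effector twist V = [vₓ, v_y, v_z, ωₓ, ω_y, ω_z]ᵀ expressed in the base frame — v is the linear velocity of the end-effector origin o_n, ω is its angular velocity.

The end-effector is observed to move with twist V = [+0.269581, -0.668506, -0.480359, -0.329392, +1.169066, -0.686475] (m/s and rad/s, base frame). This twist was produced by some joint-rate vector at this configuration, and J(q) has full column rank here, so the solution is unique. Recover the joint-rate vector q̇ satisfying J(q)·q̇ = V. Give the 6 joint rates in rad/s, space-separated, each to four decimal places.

o_n = [0.8136, 1.4773, 0.1355]
J₁: ẑ×o_n = [-1.4773, 0.8136, 0.0000], ω = ẑ
J2: z=[-0.5592, 0.8290, 0.0000] o=[0.4062, 0.2740, 0.2800] → [-0.1198, -0.0808, -1.0106, -0.5592, 0.8290, 0.0000]
J3: z=[-0.5592, 0.8290, 0.0000] o=[0.3206, 0.8556, 0.8013] → [-0.5520, -0.3723, -0.7563, -0.5592, 0.8290, 0.0000]
J4: z=[0.1297, 0.0875, -0.9877] o=[0.6292, 1.5462, 0.9030] → [-0.1352, -0.0826, -0.0251, 0.1297, 0.0875, -0.9877]
J5: z=[-0.1265, 0.9894, 0.0710] o=[1.4061, 1.6376, 1.0131] → [-0.8570, -0.1531, 0.6065, -0.1265, 0.9894, 0.0710]
J6: z=[-0.8077, -0.1443, 0.5717] o=[0.9014, 2.1506, 0.4295] → [0.4274, -0.2877, 0.5312, -0.8077, -0.1443, 0.5717]
q̇ = J⁺·V = [-0.6580, 0.5640, 0.1760, -0.0460, 0.5370, -0.1960]

-0.6580 0.5640 0.1760 -0.0460 0.5370 -0.1960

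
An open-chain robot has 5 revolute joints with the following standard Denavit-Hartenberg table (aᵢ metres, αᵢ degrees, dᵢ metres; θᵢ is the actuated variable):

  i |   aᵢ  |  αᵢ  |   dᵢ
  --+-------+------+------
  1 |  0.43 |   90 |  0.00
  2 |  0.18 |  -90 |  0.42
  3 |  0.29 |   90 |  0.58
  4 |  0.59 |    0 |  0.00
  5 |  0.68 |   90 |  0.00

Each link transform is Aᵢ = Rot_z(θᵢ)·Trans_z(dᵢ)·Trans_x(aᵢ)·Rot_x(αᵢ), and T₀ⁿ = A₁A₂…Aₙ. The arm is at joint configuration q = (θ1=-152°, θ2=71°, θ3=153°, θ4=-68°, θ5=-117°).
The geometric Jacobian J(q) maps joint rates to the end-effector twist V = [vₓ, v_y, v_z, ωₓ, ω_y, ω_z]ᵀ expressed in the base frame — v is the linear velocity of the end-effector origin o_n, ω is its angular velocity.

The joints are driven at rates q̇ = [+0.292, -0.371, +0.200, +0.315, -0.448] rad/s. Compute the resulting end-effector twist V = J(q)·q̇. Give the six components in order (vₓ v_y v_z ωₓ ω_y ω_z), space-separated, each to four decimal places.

0.0499 -0.2484 -0.0928 0.3029 -0.1249 0.3000

o_n = [-0.6297, 0.2264, 0.3404]
J₁: ẑ×o_n = [-0.2264, -0.6297, 0.0000], ω = ẑ
J2: z=[-0.4695, 0.8829, 0.0000] o=[-0.3797, -0.2019, 0.0000] → [0.3006, 0.1598, 0.0197, -0.4695, 0.8829, 0.0000]
J3: z=[0.8348, 0.4439, 0.3256] o=[-0.6286, 0.1415, 0.1702] → [0.0479, -0.1425, 0.0714, 0.8348, 0.4439, 0.3256]
J4: z=[0.2878, -0.8561, 0.4293] o=[-0.0083, 0.3222, 0.1147] → [-0.1521, -0.3317, -0.5595, 0.2878, -0.8561, 0.4293]
J5: z=[0.2878, -0.8561, 0.4293] o=[-0.3613, 0.0208, -0.2496] → [-0.5933, -0.2850, -0.1706, 0.2878, -0.8561, 0.4293]
V = J·q̇ = [0.0499, -0.2484, -0.0928, 0.3029, -0.1249, 0.3000]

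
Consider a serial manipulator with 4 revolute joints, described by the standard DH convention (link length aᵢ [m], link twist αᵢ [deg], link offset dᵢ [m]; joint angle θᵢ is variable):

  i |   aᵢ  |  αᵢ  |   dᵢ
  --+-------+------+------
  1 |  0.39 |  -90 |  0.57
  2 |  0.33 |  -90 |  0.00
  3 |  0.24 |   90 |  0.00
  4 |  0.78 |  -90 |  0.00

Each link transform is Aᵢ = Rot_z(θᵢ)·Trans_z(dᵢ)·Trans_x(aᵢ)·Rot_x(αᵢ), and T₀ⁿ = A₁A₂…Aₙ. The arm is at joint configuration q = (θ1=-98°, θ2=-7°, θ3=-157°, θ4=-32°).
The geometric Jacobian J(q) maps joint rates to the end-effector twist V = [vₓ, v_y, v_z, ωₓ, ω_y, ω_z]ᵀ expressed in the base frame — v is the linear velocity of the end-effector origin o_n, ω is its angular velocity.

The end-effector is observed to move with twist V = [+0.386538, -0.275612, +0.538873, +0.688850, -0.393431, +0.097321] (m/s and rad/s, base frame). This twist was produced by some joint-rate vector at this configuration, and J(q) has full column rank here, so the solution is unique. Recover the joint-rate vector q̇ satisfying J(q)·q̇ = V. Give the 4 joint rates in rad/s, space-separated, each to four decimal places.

0.8320 0.2610 0.7650 -0.5170

o_n = [0.3706, 0.1059, 0.9193]
J₁: ẑ×o_n = [-0.1059, 0.3706, 0.0000], ω = ẑ
J2: z=[0.9903, -0.1392, 0.0000] o=[-0.0543, -0.3862, 0.5700] → [-0.0486, -0.3459, 0.5465, 0.9903, -0.1392, 0.0000]
J3: z=[-0.0170, -0.1207, -0.9925] o=[-0.0999, -0.7106, 0.6102] → [0.7731, -0.4617, 0.0429, -0.0170, -0.1207, -0.9925]
J4: z=[-0.8576, 0.5122, -0.0476] o=[0.0235, -0.5065, 0.5833] → [0.2013, 0.2717, -0.7029, -0.8576, 0.5122, -0.0476]
q̇ = J⁺·V = [0.8320, 0.2610, 0.7650, -0.5170]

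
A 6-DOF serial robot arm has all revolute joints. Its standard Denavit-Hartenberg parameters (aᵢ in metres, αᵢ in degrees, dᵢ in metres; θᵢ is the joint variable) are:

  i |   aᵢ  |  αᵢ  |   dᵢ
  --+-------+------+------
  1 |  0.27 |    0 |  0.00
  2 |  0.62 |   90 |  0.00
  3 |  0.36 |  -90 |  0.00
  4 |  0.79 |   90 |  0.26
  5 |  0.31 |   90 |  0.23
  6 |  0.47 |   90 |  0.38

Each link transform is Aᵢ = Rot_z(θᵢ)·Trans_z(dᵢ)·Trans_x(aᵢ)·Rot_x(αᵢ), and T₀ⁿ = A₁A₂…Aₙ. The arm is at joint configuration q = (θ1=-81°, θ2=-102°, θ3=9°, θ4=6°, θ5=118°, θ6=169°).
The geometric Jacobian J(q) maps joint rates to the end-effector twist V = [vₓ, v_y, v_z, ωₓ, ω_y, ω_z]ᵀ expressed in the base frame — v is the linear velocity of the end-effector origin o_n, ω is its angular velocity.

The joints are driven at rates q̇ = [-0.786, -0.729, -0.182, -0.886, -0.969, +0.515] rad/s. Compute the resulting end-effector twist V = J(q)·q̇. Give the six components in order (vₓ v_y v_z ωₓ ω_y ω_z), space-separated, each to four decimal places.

0.2571 4.0253 -0.7259 -0.5092 -1.1682 -2.0964

o_n = [-2.0810, 0.0377, 0.5487]
J₁: ẑ×o_n = [-0.0377, -2.0810, 0.0000], ω = ẑ
J2: z=[0.0000, 0.0000, 1.0000] o=[0.0422, -0.2667, 0.0000] → [-0.3044, -2.1233, 0.0000, 0.0000, 0.0000, 1.0000]
J3: z=[0.0523, 0.9986, 0.0000] o=[-0.5769, -0.2342, 0.0000] → [0.5480, -0.0287, 1.5163, 0.0523, 0.9986, 0.0000]
J4: z=[0.1562, -0.0082, 0.9877] o=[-0.9320, -0.2156, 0.0563] → [-0.2542, -1.2118, 0.0302, 0.1562, -0.0082, 0.9877]
J5: z=[-0.0511, 0.9986, 0.0164] o=[-1.6706, -0.2596, 0.4360] → [0.1077, -0.0010, 0.3946, -0.0511, 0.9986, 0.0164]
J6: z=[-0.7976, -0.0506, 0.6011] o=[-1.4961, -0.0245, 0.6875] → [-0.0303, -0.4623, -0.0792, -0.7976, -0.0506, 0.6011]
V = J·q̇ = [0.2571, 4.0253, -0.7259, -0.5092, -1.1682, -2.0964]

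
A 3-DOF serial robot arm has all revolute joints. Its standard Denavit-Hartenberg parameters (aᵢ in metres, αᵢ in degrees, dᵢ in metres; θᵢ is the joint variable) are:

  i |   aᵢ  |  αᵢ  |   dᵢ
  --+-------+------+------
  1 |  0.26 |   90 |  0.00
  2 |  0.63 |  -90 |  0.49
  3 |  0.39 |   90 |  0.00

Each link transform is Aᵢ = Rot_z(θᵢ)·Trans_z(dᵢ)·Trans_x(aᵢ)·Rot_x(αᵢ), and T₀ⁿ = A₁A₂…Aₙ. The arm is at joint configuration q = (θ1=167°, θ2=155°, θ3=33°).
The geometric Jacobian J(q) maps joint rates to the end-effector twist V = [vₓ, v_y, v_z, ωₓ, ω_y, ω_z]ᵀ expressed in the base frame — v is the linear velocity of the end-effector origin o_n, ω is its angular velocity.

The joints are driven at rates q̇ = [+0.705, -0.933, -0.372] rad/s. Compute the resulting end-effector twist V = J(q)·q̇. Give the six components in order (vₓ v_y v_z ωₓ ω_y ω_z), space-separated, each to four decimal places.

-0.3649 0.6486 0.8427 -0.3631 -0.8737 1.0421

o_n = [0.6543, 0.1338, 0.4045]
J₁: ẑ×o_n = [-0.1338, 0.6543, 0.0000], ω = ẑ
J2: z=[0.2250, 0.9744, 0.0000] o=[-0.2533, 0.0585, 0.0000] → [0.3941, -0.0910, -0.8674, 0.2250, 0.9744, 0.0000]
J3: z=[0.4118, -0.0951, -0.9063] o=[0.4132, 0.4075, 0.2662] → [-0.2612, -0.2754, -0.0898, 0.4118, -0.0951, -0.9063]
V = J·q̇ = [-0.3649, 0.6486, 0.8427, -0.3631, -0.8737, 1.0421]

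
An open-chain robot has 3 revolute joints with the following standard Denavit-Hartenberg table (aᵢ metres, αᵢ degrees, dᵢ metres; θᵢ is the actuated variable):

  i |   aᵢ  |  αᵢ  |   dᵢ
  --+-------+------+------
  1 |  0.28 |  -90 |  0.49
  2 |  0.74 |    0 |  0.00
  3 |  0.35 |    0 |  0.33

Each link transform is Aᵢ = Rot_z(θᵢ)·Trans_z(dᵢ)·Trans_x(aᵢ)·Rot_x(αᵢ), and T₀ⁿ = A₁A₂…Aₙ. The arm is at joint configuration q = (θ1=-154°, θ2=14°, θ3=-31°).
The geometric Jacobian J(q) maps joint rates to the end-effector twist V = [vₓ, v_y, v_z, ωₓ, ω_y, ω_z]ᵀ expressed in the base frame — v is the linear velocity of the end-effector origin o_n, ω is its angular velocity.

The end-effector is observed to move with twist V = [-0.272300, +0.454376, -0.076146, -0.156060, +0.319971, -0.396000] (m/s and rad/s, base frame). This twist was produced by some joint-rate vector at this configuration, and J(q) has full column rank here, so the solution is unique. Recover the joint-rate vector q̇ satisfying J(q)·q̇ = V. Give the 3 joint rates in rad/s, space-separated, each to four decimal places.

-0.3960 0.2720 -0.6280

o_n = [-1.0532, -0.8808, 0.4133]
J₁: ẑ×o_n = [0.8808, -1.0532, 0.0000], ω = ẑ
J2: z=[0.4384, -0.8988, 0.0000] o=[-0.2517, -0.1227, 0.4900] → [0.0689, 0.0336, -1.0527, 0.4384, -0.8988, 0.0000]
J3: z=[0.4384, -0.8988, 0.0000] o=[-0.8970, -0.4375, 0.3110] → [-0.0920, -0.0449, -0.3347, 0.4384, -0.8988, 0.0000]
q̇ = J⁺·V = [-0.3960, 0.2720, -0.6280]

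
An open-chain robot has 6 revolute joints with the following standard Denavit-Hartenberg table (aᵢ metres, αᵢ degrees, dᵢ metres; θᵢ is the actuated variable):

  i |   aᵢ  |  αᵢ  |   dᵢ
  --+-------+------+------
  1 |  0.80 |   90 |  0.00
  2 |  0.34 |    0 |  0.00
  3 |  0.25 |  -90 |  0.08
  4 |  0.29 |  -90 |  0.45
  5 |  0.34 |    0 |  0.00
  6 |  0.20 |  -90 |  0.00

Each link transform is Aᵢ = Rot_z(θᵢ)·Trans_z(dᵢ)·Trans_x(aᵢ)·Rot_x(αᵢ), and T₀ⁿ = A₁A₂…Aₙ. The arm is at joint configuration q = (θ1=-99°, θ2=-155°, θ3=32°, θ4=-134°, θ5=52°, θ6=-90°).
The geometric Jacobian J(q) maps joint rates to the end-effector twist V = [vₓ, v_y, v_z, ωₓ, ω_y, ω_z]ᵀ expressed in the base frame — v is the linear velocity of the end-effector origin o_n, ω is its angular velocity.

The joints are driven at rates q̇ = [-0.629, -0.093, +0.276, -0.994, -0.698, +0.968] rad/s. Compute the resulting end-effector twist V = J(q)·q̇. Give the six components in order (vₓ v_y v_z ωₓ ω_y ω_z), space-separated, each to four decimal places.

-0.2529 -0.0246 0.5619 -0.2190 0.9858 -0.2505

o_n = [-0.6803, -0.7632, -0.1369]
J₁: ẑ×o_n = [0.7632, -0.6803, 0.0000], ω = ẑ
J2: z=[-0.9877, 0.1564, 0.0000] o=[-0.1251, -0.7902, 0.0000] → [-0.0214, -0.1352, 0.0602, -0.9877, 0.1564, 0.0000]
J3: z=[-0.9877, 0.1564, 0.0000] o=[-0.0769, -0.4858, -0.1437] → [0.0011, 0.0067, 0.3684, -0.9877, 0.1564, 0.0000]
J4: z=[-0.1312, -0.8283, -0.5446] o=[-0.1347, -0.3388, -0.3534] → [-0.4105, 0.3256, -0.3963, -0.1312, -0.8283, -0.5446]
J5: z=[-0.6248, 0.4956, -0.6033] o=[-0.4169, -0.7873, -0.4295] → [0.1596, 0.3418, 0.1155, -0.6248, 0.4956, -0.6033]
J6: z=[-0.6248, 0.4956, -0.6033] o=[-0.5429, -0.6200, -0.1616] → [-0.0741, 0.0984, 0.1576, -0.6248, 0.4956, -0.6033]
V = J·q̇ = [-0.2529, -0.0246, 0.5619, -0.2190, 0.9858, -0.2505]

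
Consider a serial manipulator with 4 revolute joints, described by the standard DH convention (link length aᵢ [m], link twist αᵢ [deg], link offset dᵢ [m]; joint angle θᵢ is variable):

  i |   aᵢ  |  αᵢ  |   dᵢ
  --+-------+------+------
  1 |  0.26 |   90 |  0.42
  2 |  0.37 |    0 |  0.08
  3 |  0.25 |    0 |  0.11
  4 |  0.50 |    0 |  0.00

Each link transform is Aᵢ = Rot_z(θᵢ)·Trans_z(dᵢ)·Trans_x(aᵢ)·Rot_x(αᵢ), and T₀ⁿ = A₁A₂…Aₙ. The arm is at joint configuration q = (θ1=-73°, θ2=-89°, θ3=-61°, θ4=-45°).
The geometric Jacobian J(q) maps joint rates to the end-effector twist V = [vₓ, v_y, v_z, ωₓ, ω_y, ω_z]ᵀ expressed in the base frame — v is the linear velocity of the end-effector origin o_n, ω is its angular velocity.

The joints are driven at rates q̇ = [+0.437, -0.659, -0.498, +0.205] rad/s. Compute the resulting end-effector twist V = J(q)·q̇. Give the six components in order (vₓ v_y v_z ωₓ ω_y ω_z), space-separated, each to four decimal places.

o_n = [-0.3083, 0.3585, 0.0545]
J₁: ẑ×o_n = [-0.3585, -0.3083, 0.0000], ω = ẑ
J2: z=[-0.9563, -0.2924, 0.0000] o=[0.0760, -0.2486, 0.4200] → [0.1069, -0.3496, -0.6930, -0.9563, -0.2924, 0.0000]
J3: z=[-0.9563, -0.2924, 0.0000] o=[0.0014, -0.2782, 0.0501] → [-0.0013, 0.0042, -0.6995, -0.9563, -0.2924, 0.0000]
J4: z=[-0.9563, -0.2924, 0.0000] o=[-0.1671, -0.1033, -0.0749] → [-0.0378, 0.1238, -0.4830, -0.9563, -0.2924, 0.0000]
V = J·q̇ = [-0.2342, 0.1189, 0.7060, 0.9104, 0.2783, 0.4370]

-0.2342 0.1189 0.7060 0.9104 0.2783 0.4370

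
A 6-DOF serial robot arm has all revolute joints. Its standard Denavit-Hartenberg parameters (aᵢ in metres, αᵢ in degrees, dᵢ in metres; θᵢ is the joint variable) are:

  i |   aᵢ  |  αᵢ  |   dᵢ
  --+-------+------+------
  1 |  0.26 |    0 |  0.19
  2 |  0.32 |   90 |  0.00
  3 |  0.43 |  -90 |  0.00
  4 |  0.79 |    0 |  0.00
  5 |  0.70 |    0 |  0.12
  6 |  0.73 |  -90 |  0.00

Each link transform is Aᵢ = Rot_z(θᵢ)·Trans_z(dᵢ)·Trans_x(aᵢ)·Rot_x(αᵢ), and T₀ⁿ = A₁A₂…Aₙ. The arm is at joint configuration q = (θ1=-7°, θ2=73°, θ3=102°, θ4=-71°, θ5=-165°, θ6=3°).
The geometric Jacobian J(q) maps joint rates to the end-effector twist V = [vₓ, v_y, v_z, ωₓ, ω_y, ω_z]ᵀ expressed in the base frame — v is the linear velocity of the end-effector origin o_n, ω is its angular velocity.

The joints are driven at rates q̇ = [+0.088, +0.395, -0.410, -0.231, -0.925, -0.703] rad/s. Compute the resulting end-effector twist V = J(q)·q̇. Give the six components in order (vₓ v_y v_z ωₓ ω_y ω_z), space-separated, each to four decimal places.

-1.4482 0.0143 1.5834 0.3650 1.8279 0.8695

o_n = [-0.0278, 0.3500, 0.0246]
J₁: ẑ×o_n = [-0.3500, -0.0278, 0.0000], ω = ẑ
J2: z=[0.0000, 0.0000, 1.0000] o=[0.2581, -0.0317, 0.1900] → [-0.3817, -0.2858, 0.0000, 0.0000, 0.0000, 1.0000]
J3: z=[0.9135, -0.4067, 0.0000] o=[0.3882, 0.2606, 0.1900] → [0.0673, 0.1511, -0.0875, 0.9135, -0.4067, 0.0000]
J4: z=[-0.3978, -0.8936, -0.2079] o=[0.3519, 0.1790, 0.6106] → [0.5592, -0.1542, -0.4073, -0.3978, -0.8936, -0.2079]
J5: z=[-0.3978, -0.8936, -0.2079] o=[1.0125, -0.1737, 0.8622] → [0.8573, -0.1169, -1.1379, -0.3978, -0.8936, -0.2079]
J6: z=[-0.3978, -0.8936, -0.2079] o=[0.4677, 0.0295, 0.4544] → [0.4506, -0.0680, -0.5703, -0.3978, -0.8936, -0.2079]
V = J·q̇ = [-1.4482, 0.0143, 1.5834, 0.3650, 1.8279, 0.8695]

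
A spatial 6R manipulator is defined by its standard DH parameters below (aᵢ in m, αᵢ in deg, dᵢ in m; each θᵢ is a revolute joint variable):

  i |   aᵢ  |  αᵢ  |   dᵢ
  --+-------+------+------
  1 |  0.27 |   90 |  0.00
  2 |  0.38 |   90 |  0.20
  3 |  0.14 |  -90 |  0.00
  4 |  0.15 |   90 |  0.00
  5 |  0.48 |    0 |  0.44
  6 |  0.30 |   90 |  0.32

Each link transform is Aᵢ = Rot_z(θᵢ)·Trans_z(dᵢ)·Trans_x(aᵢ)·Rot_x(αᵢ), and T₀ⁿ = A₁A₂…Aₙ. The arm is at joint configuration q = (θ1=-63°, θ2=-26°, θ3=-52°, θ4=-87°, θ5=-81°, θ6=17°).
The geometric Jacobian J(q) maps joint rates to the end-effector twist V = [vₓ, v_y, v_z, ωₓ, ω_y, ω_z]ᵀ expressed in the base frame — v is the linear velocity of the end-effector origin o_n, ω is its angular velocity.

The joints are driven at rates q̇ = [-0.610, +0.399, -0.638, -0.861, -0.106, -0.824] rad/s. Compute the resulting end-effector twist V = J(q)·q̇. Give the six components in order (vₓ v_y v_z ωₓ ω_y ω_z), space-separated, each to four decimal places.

-0.4751 -0.2873 0.7044 0.8620 0.2090 0.0539

o_n = [-0.3828, 0.2774, -0.1035]
J₁: ẑ×o_n = [-0.2774, -0.3828, 0.0000], ω = ẑ
J2: z=[-0.8910, -0.4540, 0.0000] o=[0.1226, -0.2406, 0.0000] → [0.0470, -0.0922, -0.6909, -0.8910, -0.4540, 0.0000]
J3: z=[-0.1990, 0.3906, -0.8988] o=[0.0994, -0.6357, -0.1666] → [0.8453, 0.4460, 0.0066, -0.1990, 0.3906, -0.8988]
J4: z=[-0.2270, -0.9106, -0.3454] o=[0.2329, -0.6546, -0.2044] → [0.2301, 0.2356, -0.7722, -0.2270, -0.9106, -0.3454]
J5: z=[-0.9624, 0.1555, 0.2225] o=[0.2106, -0.5972, -0.3411] → [-0.1576, 0.0967, -0.7494, -0.9624, 0.1555, 0.2225]
J6: z=[-0.9624, 0.1555, 0.2225] o=[-0.1165, -0.0683, -0.1479] → [-0.0700, -0.0165, -0.2913, -0.9624, 0.1555, 0.2225]
V = J·q̇ = [-0.4751, -0.2873, 0.7044, 0.8620, 0.2090, 0.0539]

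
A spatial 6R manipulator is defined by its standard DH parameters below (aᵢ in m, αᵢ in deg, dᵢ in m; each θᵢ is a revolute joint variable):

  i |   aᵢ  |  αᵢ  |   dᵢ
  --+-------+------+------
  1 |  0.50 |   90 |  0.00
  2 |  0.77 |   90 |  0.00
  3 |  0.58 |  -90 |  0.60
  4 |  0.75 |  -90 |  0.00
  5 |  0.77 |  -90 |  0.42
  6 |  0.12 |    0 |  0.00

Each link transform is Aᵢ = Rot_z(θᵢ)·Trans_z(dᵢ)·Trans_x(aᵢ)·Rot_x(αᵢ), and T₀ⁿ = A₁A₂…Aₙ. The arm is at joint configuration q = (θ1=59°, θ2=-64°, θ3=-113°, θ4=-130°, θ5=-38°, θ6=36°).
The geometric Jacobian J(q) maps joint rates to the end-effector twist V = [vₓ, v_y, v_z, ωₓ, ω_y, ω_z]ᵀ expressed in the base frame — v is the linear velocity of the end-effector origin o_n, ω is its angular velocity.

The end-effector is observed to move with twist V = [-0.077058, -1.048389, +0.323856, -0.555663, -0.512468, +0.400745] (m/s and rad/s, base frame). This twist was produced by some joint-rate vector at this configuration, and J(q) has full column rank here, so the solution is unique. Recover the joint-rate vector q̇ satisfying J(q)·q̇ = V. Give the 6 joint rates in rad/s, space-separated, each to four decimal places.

o_n = [-0.4619, -0.4953, -2.0024]
J₁: ẑ×o_n = [0.4953, -0.4619, 0.0000], ω = ẑ
J2: z=[0.8572, -0.5150, 0.0000] o=[0.2575, 0.4286, 0.0000] → [1.0313, 1.7164, -1.1624, 0.8572, -0.5150, 0.0000]
J3: z=[-0.4629, -0.7704, -0.4384] o=[0.4314, 0.7179, -0.6921] → [0.4777, -0.2150, -0.1266, -0.4629, -0.7704, -0.4384]
J4: z=[-0.1271, 0.5471, -0.8273] o=[-0.3552, 0.4455, -0.7514] → [-1.4628, -0.0707, 0.1780, -0.1271, 0.5471, -0.8273]
J5: z=[-0.9696, -0.2445, -0.0128] o=[-0.1982, -0.1549, -1.1726] → [0.1986, -0.8012, 0.2655, -0.9696, -0.2445, -0.0128]
J6: z=[0.2290, -0.9240, 0.3062] o=[-0.5387, -0.4840, -1.9109] → [0.0880, 0.0445, 0.0684, 0.2290, -0.9240, 0.3062]
q̇ = J⁺·V = [0.9090, -0.2260, 0.6070, 0.4400, 0.1210, 0.4030]

0.9090 -0.2260 0.6070 0.4400 0.1210 0.4030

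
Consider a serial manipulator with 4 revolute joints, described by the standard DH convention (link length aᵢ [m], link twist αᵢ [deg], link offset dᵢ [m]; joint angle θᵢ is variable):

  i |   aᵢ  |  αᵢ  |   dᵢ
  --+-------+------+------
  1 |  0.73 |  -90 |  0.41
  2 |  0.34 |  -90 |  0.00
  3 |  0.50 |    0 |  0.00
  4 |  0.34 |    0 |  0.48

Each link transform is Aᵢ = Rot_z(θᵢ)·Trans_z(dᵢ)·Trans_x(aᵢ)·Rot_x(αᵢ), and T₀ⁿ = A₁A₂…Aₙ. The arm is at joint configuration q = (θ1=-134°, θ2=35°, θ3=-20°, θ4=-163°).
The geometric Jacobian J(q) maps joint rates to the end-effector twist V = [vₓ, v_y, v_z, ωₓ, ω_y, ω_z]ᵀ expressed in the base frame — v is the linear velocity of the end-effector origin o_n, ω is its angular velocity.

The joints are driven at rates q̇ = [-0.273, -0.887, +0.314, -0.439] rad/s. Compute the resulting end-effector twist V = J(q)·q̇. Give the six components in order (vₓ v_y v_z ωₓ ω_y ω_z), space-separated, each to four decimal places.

-0.7710 -0.1948 0.0654 -0.6879 0.5646 -0.1706

o_n = [-0.4733, -0.7106, -0.2530]
J₁: ẑ×o_n = [0.7106, -0.4733, 0.0000], ω = ẑ
J2: z=[0.7193, -0.6947, 0.0000] o=[-0.5071, -0.5251, 0.4100] → [0.4605, 0.4769, -0.1099, 0.7193, -0.6947, 0.0000]
J3: z=[0.3984, 0.4126, -0.8192] o=[-0.7006, -0.7255, 0.2150] → [-0.1809, 0.0002, -0.0879, 0.3984, 0.4126, -0.8192]
J4: z=[0.3984, 0.4126, -0.8192] o=[-0.8449, -1.1211, -0.0545] → [0.2544, -0.2254, 0.0102, 0.3984, 0.4126, -0.8192]
V = J·q̇ = [-0.7710, -0.1948, 0.0654, -0.6879, 0.5646, -0.1706]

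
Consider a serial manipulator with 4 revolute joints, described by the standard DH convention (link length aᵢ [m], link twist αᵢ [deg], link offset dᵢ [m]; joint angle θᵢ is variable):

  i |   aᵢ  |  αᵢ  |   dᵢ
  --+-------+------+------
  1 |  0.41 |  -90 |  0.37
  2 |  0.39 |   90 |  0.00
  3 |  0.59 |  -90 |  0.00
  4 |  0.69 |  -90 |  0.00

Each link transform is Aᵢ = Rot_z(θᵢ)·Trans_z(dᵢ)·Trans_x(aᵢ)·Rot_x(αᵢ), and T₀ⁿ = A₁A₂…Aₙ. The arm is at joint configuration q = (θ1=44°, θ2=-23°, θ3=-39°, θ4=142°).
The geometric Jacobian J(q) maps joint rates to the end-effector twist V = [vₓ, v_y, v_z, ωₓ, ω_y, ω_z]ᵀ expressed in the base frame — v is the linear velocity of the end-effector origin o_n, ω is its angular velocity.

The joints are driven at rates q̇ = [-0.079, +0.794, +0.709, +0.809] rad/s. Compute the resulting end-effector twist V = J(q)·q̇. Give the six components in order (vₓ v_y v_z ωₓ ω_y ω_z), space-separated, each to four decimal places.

o_n = [0.7166, 0.6515, 0.1454]
J₁: ẑ×o_n = [-0.6515, 0.7166, 0.0000], ω = ẑ
J2: z=[-0.6947, 0.7193, 0.0000] o=[0.2949, 0.2848, 0.3700] → [-0.1616, -0.1560, -0.5581, -0.6947, 0.7193, 0.0000]
J3: z=[-0.2811, -0.2714, 0.9205] o=[0.5532, 0.5342, 0.5224] → [-0.0057, 0.0445, 0.0114, -0.2811, -0.2714, 0.9205]
J4: z=[-0.1231, 0.9614, 0.2459] o=[1.1147, 0.5603, 0.7015] → [-0.5571, -0.1664, 0.3715, -0.1231, 0.9614, 0.2459]
V = J·q̇ = [-0.5316, -0.2835, -0.1345, -0.8505, 1.1565, 0.7726]

-0.5316 -0.2835 -0.1345 -0.8505 1.1565 0.7726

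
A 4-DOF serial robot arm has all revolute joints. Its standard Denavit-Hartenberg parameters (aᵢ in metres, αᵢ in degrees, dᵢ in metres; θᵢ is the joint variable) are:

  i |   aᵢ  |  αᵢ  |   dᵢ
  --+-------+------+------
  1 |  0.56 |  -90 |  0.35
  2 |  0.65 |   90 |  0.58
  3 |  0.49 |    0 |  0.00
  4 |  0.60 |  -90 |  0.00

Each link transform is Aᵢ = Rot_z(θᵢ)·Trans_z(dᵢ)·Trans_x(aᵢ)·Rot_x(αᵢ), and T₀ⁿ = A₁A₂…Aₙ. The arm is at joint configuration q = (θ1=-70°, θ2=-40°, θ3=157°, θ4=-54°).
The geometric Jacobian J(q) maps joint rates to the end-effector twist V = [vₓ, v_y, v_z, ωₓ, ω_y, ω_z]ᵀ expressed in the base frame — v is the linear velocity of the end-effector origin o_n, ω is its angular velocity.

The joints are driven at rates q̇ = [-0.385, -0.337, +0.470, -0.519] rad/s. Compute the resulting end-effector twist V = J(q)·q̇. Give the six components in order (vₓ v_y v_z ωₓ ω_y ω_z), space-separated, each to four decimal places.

-0.2556 -0.5839 -0.0229 -0.3059 -0.1449 -0.4225

o_n = [1.4826, -0.1085, 0.3911]
J₁: ẑ×o_n = [0.1085, 1.4826, -0.0000], ω = ẑ
J2: z=[0.9397, 0.3420, 0.0000] o=[0.1915, -0.5262, 0.3500] → [0.0141, -0.0386, -0.0490, 0.9397, 0.3420, 0.0000]
J3: z=[-0.2198, 0.6040, 0.7660] o=[0.9069, -0.7958, 0.7678] → [-0.7540, 0.3582, -0.4989, -0.2198, 0.6040, 0.7660]
J4: z=[-0.2198, 0.6040, 0.7660] o=[0.9686, -0.4056, 0.4779] → [-0.2800, 0.3747, -0.3758, -0.2198, 0.6040, 0.7660]
V = J·q̇ = [-0.2556, -0.5839, -0.0229, -0.3059, -0.1449, -0.4225]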